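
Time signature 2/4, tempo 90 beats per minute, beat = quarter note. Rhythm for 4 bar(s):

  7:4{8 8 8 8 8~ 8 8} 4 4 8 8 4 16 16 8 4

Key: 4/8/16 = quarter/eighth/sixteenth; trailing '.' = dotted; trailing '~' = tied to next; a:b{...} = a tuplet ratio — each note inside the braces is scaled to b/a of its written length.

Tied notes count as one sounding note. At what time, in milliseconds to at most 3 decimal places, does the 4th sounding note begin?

note 4 onset = 6/7b = 571.429ms

1. 0.0ms @ 0 + 190.476ms (2/7)
2. 190.476ms @ 2/7 + 190.476ms (2/7)
3. 380.952ms @ 4/7 + 190.476ms (2/7)
4. 571.429ms @ 6/7 + 190.476ms (2/7)
5. 761.905ms @ 8/7 + 380.952ms (4/7)
6. 1142.857ms @ 12/7 + 190.476ms (2/7)
7. 1333.333ms @ 2 + 666.667ms (1)
8. 2000.0ms @ 3 + 666.667ms (1)
9. 2666.667ms @ 4 + 333.333ms (1/2)
10. 3000.0ms @ 9/2 + 333.333ms (1/2)
11. 3333.333ms @ 5 + 666.667ms (1)
12. 4000.0ms @ 6 + 166.667ms (1/4)
13. 4166.667ms @ 25/4 + 166.667ms (1/4)
14. 4333.333ms @ 13/2 + 333.333ms (1/2)
15. 4666.667ms @ 7 + 666.667ms (1)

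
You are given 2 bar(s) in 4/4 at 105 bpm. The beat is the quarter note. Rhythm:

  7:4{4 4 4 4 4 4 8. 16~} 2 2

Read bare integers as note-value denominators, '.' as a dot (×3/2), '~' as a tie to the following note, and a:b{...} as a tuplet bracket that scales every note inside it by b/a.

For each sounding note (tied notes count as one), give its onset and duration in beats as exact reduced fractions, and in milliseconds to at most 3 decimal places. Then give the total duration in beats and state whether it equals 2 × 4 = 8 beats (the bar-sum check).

1) 0.0ms=0b +326.531ms=4/7b
2) 326.531ms=4/7b +326.531ms=4/7b
3) 653.061ms=8/7b +326.531ms=4/7b
4) 979.592ms=12/7b +326.531ms=4/7b
5) 1306.122ms=16/7b +326.531ms=4/7b
6) 1632.653ms=20/7b +326.531ms=4/7b
7) 1959.184ms=24/7b +244.898ms=3/7b
8) 2204.082ms=27/7b +1224.49ms=15/7b
9) 3428.571ms=6b +1142.857ms=2b
Σ=8b of 8 (105bpm 4/4) — PASS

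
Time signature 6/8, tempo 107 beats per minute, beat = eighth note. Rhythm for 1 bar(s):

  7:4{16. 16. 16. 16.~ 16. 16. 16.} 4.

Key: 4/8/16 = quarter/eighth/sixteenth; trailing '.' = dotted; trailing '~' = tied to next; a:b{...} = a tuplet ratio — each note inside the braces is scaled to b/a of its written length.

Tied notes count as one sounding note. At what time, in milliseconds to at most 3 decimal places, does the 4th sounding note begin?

1. 0.0ms @ 0 + 240.32ms (3/7)
2. 240.32ms @ 3/7 + 240.32ms (3/7)
3. 480.641ms @ 6/7 + 240.32ms (3/7)
4. 720.961ms @ 9/7 + 480.641ms (6/7)
5. 1201.602ms @ 15/7 + 240.32ms (3/7)
6. 1441.923ms @ 18/7 + 240.32ms (3/7)
7. 1682.243ms @ 3 + 1682.243ms (3)

note 4 onset = 9/7b = 720.961ms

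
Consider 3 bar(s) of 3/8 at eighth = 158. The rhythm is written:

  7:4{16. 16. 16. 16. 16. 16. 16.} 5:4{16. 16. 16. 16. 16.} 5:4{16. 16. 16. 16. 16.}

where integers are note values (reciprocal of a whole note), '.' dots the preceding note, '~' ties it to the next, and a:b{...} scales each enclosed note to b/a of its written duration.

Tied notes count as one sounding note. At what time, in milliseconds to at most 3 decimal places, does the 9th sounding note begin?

note 9 onset = 18/5b = 1367.089ms

1. 0.0ms @ 0 + 162.749ms (3/7)
2. 162.749ms @ 3/7 + 162.749ms (3/7)
3. 325.497ms @ 6/7 + 162.749ms (3/7)
4. 488.246ms @ 9/7 + 162.749ms (3/7)
5. 650.995ms @ 12/7 + 162.749ms (3/7)
6. 813.743ms @ 15/7 + 162.749ms (3/7)
7. 976.492ms @ 18/7 + 162.749ms (3/7)
8. 1139.241ms @ 3 + 227.848ms (3/5)
9. 1367.089ms @ 18/5 + 227.848ms (3/5)
10. 1594.937ms @ 21/5 + 227.848ms (3/5)
11. 1822.785ms @ 24/5 + 227.848ms (3/5)
12. 2050.633ms @ 27/5 + 227.848ms (3/5)
13. 2278.481ms @ 6 + 227.848ms (3/5)
14. 2506.329ms @ 33/5 + 227.848ms (3/5)
15. 2734.177ms @ 36/5 + 227.848ms (3/5)
16. 2962.025ms @ 39/5 + 227.848ms (3/5)
17. 3189.873ms @ 42/5 + 227.848ms (3/5)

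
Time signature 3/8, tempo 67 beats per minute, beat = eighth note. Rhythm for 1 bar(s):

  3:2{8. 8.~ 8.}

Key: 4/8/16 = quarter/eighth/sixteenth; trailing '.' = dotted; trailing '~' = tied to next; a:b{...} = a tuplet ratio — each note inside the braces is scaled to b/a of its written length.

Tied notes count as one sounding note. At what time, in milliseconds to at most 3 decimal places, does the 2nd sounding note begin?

1. 0.0ms @ 0 + 895.522ms (1)
2. 895.522ms @ 1 + 1791.045ms (2)

note 2 onset = 1b = 895.522ms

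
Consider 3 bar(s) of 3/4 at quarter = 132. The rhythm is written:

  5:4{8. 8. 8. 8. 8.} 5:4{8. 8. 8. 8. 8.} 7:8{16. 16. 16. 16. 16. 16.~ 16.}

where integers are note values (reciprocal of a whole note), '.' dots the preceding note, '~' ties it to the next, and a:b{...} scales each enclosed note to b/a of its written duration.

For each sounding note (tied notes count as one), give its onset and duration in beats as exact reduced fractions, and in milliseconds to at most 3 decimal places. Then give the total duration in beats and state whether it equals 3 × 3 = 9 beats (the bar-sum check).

1) 0.0ms=0b +272.727ms=3/5b
2) 272.727ms=3/5b +272.727ms=3/5b
3) 545.455ms=6/5b +272.727ms=3/5b
4) 818.182ms=9/5b +272.727ms=3/5b
5) 1090.909ms=12/5b +272.727ms=3/5b
6) 1363.636ms=3b +272.727ms=3/5b
7) 1636.364ms=18/5b +272.727ms=3/5b
8) 1909.091ms=21/5b +272.727ms=3/5b
9) 2181.818ms=24/5b +272.727ms=3/5b
10) 2454.545ms=27/5b +272.727ms=3/5b
11) 2727.273ms=6b +194.805ms=3/7b
12) 2922.078ms=45/7b +194.805ms=3/7b
13) 3116.883ms=48/7b +194.805ms=3/7b
14) 3311.688ms=51/7b +194.805ms=3/7b
15) 3506.494ms=54/7b +194.805ms=3/7b
16) 3701.299ms=57/7b +389.61ms=6/7b
Σ=9b of 9 (132bpm 3/4) — PASS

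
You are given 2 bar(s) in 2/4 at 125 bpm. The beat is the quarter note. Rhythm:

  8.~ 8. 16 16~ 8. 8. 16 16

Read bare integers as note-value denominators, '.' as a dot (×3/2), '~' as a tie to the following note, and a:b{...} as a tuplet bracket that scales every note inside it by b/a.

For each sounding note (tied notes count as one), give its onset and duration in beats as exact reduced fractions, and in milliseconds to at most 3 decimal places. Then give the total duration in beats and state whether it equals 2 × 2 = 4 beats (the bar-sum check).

1) 0.0ms=0b +720.0ms=3/2b
2) 720.0ms=3/2b +120.0ms=1/4b
3) 840.0ms=7/4b +480.0ms=1b
4) 1320.0ms=11/4b +360.0ms=3/4b
5) 1680.0ms=7/2b +120.0ms=1/4b
6) 1800.0ms=15/4b +120.0ms=1/4b
Σ=4b of 4 (125bpm 2/4) — PASS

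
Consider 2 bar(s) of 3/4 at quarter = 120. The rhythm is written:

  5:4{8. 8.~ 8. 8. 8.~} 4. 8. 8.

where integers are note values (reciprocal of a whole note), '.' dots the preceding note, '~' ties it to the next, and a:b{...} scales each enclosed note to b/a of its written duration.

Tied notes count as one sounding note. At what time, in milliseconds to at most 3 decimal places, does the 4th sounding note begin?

note 4 onset = 12/5b = 1200.0ms

1. 0.0ms @ 0 + 300.0ms (3/5)
2. 300.0ms @ 3/5 + 600.0ms (6/5)
3. 900.0ms @ 9/5 + 300.0ms (3/5)
4. 1200.0ms @ 12/5 + 1050.0ms (21/10)
5. 2250.0ms @ 9/2 + 375.0ms (3/4)
6. 2625.0ms @ 21/4 + 375.0ms (3/4)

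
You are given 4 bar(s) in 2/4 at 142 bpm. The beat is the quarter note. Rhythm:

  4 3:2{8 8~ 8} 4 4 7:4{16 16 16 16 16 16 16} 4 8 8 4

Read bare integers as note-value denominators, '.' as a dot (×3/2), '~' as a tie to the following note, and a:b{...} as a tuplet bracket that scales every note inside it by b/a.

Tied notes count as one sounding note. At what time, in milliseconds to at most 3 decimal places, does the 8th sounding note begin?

1. 0.0ms @ 0 + 422.535ms (1)
2. 422.535ms @ 1 + 140.845ms (1/3)
3. 563.38ms @ 4/3 + 281.69ms (2/3)
4. 845.07ms @ 2 + 422.535ms (1)
5. 1267.606ms @ 3 + 422.535ms (1)
6. 1690.141ms @ 4 + 60.362ms (1/7)
7. 1750.503ms @ 29/7 + 60.362ms (1/7)
8. 1810.865ms @ 30/7 + 60.362ms (1/7)
9. 1871.227ms @ 31/7 + 60.362ms (1/7)
10. 1931.59ms @ 32/7 + 60.362ms (1/7)
11. 1991.952ms @ 33/7 + 60.362ms (1/7)
12. 2052.314ms @ 34/7 + 60.362ms (1/7)
13. 2112.676ms @ 5 + 422.535ms (1)
14. 2535.211ms @ 6 + 211.268ms (1/2)
15. 2746.479ms @ 13/2 + 211.268ms (1/2)
16. 2957.746ms @ 7 + 422.535ms (1)

note 8 onset = 30/7b = 1810.865ms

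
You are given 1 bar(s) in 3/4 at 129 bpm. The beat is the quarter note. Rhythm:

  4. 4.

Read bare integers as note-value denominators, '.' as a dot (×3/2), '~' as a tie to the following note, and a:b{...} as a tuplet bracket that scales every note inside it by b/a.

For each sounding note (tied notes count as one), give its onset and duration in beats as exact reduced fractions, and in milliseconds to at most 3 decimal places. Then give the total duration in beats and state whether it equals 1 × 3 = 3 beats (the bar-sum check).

1) 0.0ms=0b +697.674ms=3/2b
2) 697.674ms=3/2b +697.674ms=3/2b
Σ=3b of 3 (129bpm 3/4) — PASS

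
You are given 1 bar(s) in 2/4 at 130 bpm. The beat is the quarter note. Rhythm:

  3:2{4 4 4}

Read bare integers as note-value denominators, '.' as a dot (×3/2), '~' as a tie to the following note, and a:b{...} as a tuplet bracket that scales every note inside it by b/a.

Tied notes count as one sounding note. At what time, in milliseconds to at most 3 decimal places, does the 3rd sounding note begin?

1. 0.0ms @ 0 + 307.692ms (2/3)
2. 307.692ms @ 2/3 + 307.692ms (2/3)
3. 615.385ms @ 4/3 + 307.692ms (2/3)

note 3 onset = 4/3b = 615.385ms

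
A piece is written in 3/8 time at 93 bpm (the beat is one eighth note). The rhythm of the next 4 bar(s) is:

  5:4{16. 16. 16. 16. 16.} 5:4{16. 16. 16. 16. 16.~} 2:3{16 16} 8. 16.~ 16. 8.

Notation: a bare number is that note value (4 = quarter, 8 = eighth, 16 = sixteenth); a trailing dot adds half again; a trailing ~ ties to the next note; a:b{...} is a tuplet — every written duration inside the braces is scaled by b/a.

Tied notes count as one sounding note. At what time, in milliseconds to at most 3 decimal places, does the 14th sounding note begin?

1. 0.0ms @ 0 + 387.097ms (3/5)
2. 387.097ms @ 3/5 + 387.097ms (3/5)
3. 774.194ms @ 6/5 + 387.097ms (3/5)
4. 1161.29ms @ 9/5 + 387.097ms (3/5)
5. 1548.387ms @ 12/5 + 387.097ms (3/5)
6. 1935.484ms @ 3 + 387.097ms (3/5)
7. 2322.581ms @ 18/5 + 387.097ms (3/5)
8. 2709.677ms @ 21/5 + 387.097ms (3/5)
9. 3096.774ms @ 24/5 + 387.097ms (3/5)
10. 3483.871ms @ 27/5 + 870.968ms (27/20)
11. 4354.839ms @ 27/4 + 483.871ms (3/4)
12. 4838.71ms @ 15/2 + 967.742ms (3/2)
13. 5806.452ms @ 9 + 967.742ms (3/2)
14. 6774.194ms @ 21/2 + 967.742ms (3/2)

note 14 onset = 21/2b = 6774.194ms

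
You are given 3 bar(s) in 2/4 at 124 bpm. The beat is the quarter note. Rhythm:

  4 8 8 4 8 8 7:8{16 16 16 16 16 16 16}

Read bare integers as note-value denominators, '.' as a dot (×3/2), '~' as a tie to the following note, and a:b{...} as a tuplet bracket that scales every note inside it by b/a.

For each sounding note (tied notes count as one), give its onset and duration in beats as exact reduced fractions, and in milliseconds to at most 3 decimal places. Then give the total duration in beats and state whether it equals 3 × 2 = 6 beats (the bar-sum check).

1) 0.0ms=0b +483.871ms=1b
2) 483.871ms=1b +241.935ms=1/2b
3) 725.806ms=3/2b +241.935ms=1/2b
4) 967.742ms=2b +483.871ms=1b
5) 1451.613ms=3b +241.935ms=1/2b
6) 1693.548ms=7/2b +241.935ms=1/2b
7) 1935.484ms=4b +138.249ms=2/7b
8) 2073.733ms=30/7b +138.249ms=2/7b
9) 2211.982ms=32/7b +138.249ms=2/7b
10) 2350.23ms=34/7b +138.249ms=2/7b
11) 2488.479ms=36/7b +138.249ms=2/7b
12) 2626.728ms=38/7b +138.249ms=2/7b
13) 2764.977ms=40/7b +138.249ms=2/7b
Σ=6b of 6 (124bpm 2/4) — PASS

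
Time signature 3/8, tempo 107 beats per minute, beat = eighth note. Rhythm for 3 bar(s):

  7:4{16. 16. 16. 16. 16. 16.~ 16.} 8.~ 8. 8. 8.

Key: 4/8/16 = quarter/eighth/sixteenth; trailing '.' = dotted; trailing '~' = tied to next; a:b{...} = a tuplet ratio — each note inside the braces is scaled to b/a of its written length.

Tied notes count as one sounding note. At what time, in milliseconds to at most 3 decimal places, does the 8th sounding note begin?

note 8 onset = 6b = 3364.486ms

1. 0.0ms @ 0 + 240.32ms (3/7)
2. 240.32ms @ 3/7 + 240.32ms (3/7)
3. 480.641ms @ 6/7 + 240.32ms (3/7)
4. 720.961ms @ 9/7 + 240.32ms (3/7)
5. 961.282ms @ 12/7 + 240.32ms (3/7)
6. 1201.602ms @ 15/7 + 480.641ms (6/7)
7. 1682.243ms @ 3 + 1682.243ms (3)
8. 3364.486ms @ 6 + 841.121ms (3/2)
9. 4205.607ms @ 15/2 + 841.121ms (3/2)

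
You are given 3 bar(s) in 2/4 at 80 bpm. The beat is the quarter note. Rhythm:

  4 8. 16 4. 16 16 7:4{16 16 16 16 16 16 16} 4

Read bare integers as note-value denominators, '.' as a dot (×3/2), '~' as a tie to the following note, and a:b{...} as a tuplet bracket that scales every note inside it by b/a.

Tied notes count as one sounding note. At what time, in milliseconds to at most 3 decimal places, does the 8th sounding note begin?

note 8 onset = 29/7b = 3107.143ms

1. 0.0ms @ 0 + 750.0ms (1)
2. 750.0ms @ 1 + 562.5ms (3/4)
3. 1312.5ms @ 7/4 + 187.5ms (1/4)
4. 1500.0ms @ 2 + 1125.0ms (3/2)
5. 2625.0ms @ 7/2 + 187.5ms (1/4)
6. 2812.5ms @ 15/4 + 187.5ms (1/4)
7. 3000.0ms @ 4 + 107.143ms (1/7)
8. 3107.143ms @ 29/7 + 107.143ms (1/7)
9. 3214.286ms @ 30/7 + 107.143ms (1/7)
10. 3321.429ms @ 31/7 + 107.143ms (1/7)
11. 3428.571ms @ 32/7 + 107.143ms (1/7)
12. 3535.714ms @ 33/7 + 107.143ms (1/7)
13. 3642.857ms @ 34/7 + 107.143ms (1/7)
14. 3750.0ms @ 5 + 750.0ms (1)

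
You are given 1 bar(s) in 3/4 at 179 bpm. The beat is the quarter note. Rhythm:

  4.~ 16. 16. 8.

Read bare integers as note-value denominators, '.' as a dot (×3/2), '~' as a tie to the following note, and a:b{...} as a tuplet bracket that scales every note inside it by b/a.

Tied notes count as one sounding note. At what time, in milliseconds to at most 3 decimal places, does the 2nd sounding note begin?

1. 0.0ms @ 0 + 628.492ms (15/8)
2. 628.492ms @ 15/8 + 125.698ms (3/8)
3. 754.19ms @ 9/4 + 251.397ms (3/4)

note 2 onset = 15/8b = 628.492ms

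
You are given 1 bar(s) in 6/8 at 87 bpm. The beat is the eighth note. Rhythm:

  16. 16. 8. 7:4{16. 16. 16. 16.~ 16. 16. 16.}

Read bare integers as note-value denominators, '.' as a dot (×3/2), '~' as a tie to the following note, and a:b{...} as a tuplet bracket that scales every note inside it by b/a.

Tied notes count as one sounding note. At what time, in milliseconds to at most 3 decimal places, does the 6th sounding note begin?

note 6 onset = 27/7b = 2660.099ms

1. 0.0ms @ 0 + 517.241ms (3/4)
2. 517.241ms @ 3/4 + 517.241ms (3/4)
3. 1034.483ms @ 3/2 + 1034.483ms (3/2)
4. 2068.966ms @ 3 + 295.567ms (3/7)
5. 2364.532ms @ 24/7 + 295.567ms (3/7)
6. 2660.099ms @ 27/7 + 295.567ms (3/7)
7. 2955.665ms @ 30/7 + 591.133ms (6/7)
8. 3546.798ms @ 36/7 + 295.567ms (3/7)
9. 3842.365ms @ 39/7 + 295.567ms (3/7)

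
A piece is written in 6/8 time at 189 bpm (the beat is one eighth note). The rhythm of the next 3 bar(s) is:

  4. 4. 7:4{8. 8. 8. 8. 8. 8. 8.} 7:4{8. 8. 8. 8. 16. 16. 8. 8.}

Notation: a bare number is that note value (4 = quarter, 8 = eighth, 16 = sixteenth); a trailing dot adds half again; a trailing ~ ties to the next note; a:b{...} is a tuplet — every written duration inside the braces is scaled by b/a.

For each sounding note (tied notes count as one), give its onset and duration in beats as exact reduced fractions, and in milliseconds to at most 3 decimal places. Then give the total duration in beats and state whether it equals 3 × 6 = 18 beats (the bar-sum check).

1) 0.0ms=0b +952.381ms=3b
2) 952.381ms=3b +952.381ms=3b
3) 1904.762ms=6b +272.109ms=6/7b
4) 2176.871ms=48/7b +272.109ms=6/7b
5) 2448.98ms=54/7b +272.109ms=6/7b
6) 2721.088ms=60/7b +272.109ms=6/7b
7) 2993.197ms=66/7b +272.109ms=6/7b
8) 3265.306ms=72/7b +272.109ms=6/7b
9) 3537.415ms=78/7b +272.109ms=6/7b
10) 3809.524ms=12b +272.109ms=6/7b
11) 4081.633ms=90/7b +272.109ms=6/7b
12) 4353.741ms=96/7b +272.109ms=6/7b
13) 4625.85ms=102/7b +272.109ms=6/7b
14) 4897.959ms=108/7b +136.054ms=3/7b
15) 5034.014ms=111/7b +136.054ms=3/7b
16) 5170.068ms=114/7b +272.109ms=6/7b
17) 5442.177ms=120/7b +272.109ms=6/7b
Σ=18b of 18 (189bpm 6/8) — PASS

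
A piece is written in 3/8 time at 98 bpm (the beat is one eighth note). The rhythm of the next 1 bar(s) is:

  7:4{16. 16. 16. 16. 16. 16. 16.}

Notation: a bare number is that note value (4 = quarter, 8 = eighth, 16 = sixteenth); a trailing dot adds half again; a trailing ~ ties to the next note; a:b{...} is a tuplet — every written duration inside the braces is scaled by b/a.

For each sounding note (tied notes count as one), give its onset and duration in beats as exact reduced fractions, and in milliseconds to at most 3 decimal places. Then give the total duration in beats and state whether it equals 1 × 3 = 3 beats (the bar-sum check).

1) 0.0ms=0b +262.391ms=3/7b
2) 262.391ms=3/7b +262.391ms=3/7b
3) 524.781ms=6/7b +262.391ms=3/7b
4) 787.172ms=9/7b +262.391ms=3/7b
5) 1049.563ms=12/7b +262.391ms=3/7b
6) 1311.953ms=15/7b +262.391ms=3/7b
7) 1574.344ms=18/7b +262.391ms=3/7b
Σ=3b of 3 (98bpm 3/8) — PASS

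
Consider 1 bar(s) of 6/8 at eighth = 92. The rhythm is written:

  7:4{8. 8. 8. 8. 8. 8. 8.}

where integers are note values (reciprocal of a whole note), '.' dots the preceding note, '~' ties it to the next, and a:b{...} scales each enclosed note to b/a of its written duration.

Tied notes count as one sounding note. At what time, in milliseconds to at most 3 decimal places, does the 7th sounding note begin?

note 7 onset = 36/7b = 3354.037ms

1. 0.0ms @ 0 + 559.006ms (6/7)
2. 559.006ms @ 6/7 + 559.006ms (6/7)
3. 1118.012ms @ 12/7 + 559.006ms (6/7)
4. 1677.019ms @ 18/7 + 559.006ms (6/7)
5. 2236.025ms @ 24/7 + 559.006ms (6/7)
6. 2795.031ms @ 30/7 + 559.006ms (6/7)
7. 3354.037ms @ 36/7 + 559.006ms (6/7)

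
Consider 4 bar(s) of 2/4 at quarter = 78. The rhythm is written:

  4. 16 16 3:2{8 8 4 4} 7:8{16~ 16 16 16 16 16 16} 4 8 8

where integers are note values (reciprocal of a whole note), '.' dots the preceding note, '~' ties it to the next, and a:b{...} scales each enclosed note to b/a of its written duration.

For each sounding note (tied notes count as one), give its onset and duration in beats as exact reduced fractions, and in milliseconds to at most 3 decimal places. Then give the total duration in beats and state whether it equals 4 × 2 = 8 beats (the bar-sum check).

1) 0.0ms=0b +1153.846ms=3/2b
2) 1153.846ms=3/2b +192.308ms=1/4b
3) 1346.154ms=7/4b +192.308ms=1/4b
4) 1538.462ms=2b +256.41ms=1/3b
5) 1794.872ms=7/3b +256.41ms=1/3b
6) 2051.282ms=8/3b +512.821ms=2/3b
7) 2564.103ms=10/3b +512.821ms=2/3b
8) 3076.923ms=4b +439.56ms=4/7b
9) 3516.484ms=32/7b +219.78ms=2/7b
10) 3736.264ms=34/7b +219.78ms=2/7b
11) 3956.044ms=36/7b +219.78ms=2/7b
12) 4175.824ms=38/7b +219.78ms=2/7b
13) 4395.604ms=40/7b +219.78ms=2/7b
14) 4615.385ms=6b +769.231ms=1b
15) 5384.615ms=7b +384.615ms=1/2b
16) 5769.231ms=15/2b +384.615ms=1/2b
Σ=8b of 8 (78bpm 2/4) — PASS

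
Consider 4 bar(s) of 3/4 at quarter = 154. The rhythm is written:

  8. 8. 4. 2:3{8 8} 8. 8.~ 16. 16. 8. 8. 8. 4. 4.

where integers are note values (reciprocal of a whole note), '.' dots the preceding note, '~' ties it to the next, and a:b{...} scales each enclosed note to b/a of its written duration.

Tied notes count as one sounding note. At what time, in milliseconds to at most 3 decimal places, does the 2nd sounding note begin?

note 2 onset = 3/4b = 292.208ms

1. 0.0ms @ 0 + 292.208ms (3/4)
2. 292.208ms @ 3/4 + 292.208ms (3/4)
3. 584.416ms @ 3/2 + 584.416ms (3/2)
4. 1168.831ms @ 3 + 292.208ms (3/4)
5. 1461.039ms @ 15/4 + 292.208ms (3/4)
6. 1753.247ms @ 9/2 + 292.208ms (3/4)
7. 2045.455ms @ 21/4 + 438.312ms (9/8)
8. 2483.766ms @ 51/8 + 146.104ms (3/8)
9. 2629.87ms @ 27/4 + 292.208ms (3/4)
10. 2922.078ms @ 15/2 + 292.208ms (3/4)
11. 3214.286ms @ 33/4 + 292.208ms (3/4)
12. 3506.494ms @ 9 + 584.416ms (3/2)
13. 4090.909ms @ 21/2 + 584.416ms (3/2)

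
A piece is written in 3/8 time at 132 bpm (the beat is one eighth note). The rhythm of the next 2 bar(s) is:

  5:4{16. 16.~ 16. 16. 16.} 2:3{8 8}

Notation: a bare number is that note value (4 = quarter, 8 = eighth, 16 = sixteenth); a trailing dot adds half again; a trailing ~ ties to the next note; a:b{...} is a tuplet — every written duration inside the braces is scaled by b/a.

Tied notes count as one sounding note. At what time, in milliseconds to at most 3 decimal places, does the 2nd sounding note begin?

note 2 onset = 3/5b = 272.727ms

1. 0.0ms @ 0 + 272.727ms (3/5)
2. 272.727ms @ 3/5 + 545.455ms (6/5)
3. 818.182ms @ 9/5 + 272.727ms (3/5)
4. 1090.909ms @ 12/5 + 272.727ms (3/5)
5. 1363.636ms @ 3 + 681.818ms (3/2)
6. 2045.455ms @ 9/2 + 681.818ms (3/2)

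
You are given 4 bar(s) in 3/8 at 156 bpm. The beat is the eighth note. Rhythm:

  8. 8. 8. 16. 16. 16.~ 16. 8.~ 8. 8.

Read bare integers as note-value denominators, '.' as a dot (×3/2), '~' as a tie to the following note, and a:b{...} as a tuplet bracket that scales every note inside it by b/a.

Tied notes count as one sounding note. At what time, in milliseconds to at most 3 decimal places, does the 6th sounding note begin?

note 6 onset = 6b = 2307.692ms

1. 0.0ms @ 0 + 576.923ms (3/2)
2. 576.923ms @ 3/2 + 576.923ms (3/2)
3. 1153.846ms @ 3 + 576.923ms (3/2)
4. 1730.769ms @ 9/2 + 288.462ms (3/4)
5. 2019.231ms @ 21/4 + 288.462ms (3/4)
6. 2307.692ms @ 6 + 576.923ms (3/2)
7. 2884.615ms @ 15/2 + 1153.846ms (3)
8. 4038.462ms @ 21/2 + 576.923ms (3/2)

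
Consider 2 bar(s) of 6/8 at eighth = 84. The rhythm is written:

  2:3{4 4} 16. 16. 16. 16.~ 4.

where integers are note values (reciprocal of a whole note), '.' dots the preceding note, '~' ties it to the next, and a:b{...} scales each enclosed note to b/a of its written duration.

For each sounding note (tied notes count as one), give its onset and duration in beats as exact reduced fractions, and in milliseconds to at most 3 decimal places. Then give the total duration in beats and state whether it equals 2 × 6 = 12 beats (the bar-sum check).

1) 0.0ms=0b +2142.857ms=3b
2) 2142.857ms=3b +2142.857ms=3b
3) 4285.714ms=6b +535.714ms=3/4b
4) 4821.429ms=27/4b +535.714ms=3/4b
5) 5357.143ms=15/2b +535.714ms=3/4b
6) 5892.857ms=33/4b +2678.571ms=15/4b
Σ=12b of 12 (84bpm 6/8) — PASS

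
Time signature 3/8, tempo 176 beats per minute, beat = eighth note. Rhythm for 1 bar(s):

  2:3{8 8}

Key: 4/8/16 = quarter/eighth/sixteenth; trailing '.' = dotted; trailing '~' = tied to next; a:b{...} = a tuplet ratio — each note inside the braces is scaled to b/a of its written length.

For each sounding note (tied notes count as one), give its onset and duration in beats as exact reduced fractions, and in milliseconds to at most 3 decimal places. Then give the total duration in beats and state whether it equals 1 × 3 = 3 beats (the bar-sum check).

1) 0.0ms=0b +511.364ms=3/2b
2) 511.364ms=3/2b +511.364ms=3/2b
Σ=3b of 3 (176bpm 3/8) — PASS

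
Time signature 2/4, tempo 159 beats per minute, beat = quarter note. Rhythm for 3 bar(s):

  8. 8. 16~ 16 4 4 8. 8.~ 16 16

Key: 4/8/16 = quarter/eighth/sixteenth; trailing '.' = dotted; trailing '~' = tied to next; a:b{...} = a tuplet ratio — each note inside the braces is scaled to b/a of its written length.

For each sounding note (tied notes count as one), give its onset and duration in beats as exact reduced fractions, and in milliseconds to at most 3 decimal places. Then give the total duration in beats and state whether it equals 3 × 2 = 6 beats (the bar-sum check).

1) 0.0ms=0b +283.019ms=3/4b
2) 283.019ms=3/4b +283.019ms=3/4b
3) 566.038ms=3/2b +188.679ms=1/2b
4) 754.717ms=2b +377.358ms=1b
5) 1132.075ms=3b +377.358ms=1b
6) 1509.434ms=4b +283.019ms=3/4b
7) 1792.453ms=19/4b +377.358ms=1b
8) 2169.811ms=23/4b +94.34ms=1/4b
Σ=6b of 6 (159bpm 2/4) — PASS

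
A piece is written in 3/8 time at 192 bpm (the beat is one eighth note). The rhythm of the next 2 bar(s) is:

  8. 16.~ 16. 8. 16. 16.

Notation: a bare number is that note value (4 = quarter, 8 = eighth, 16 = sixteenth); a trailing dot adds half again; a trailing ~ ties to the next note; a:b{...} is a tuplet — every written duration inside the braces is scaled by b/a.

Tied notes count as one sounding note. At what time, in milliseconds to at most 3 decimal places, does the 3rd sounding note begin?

1. 0.0ms @ 0 + 468.75ms (3/2)
2. 468.75ms @ 3/2 + 468.75ms (3/2)
3. 937.5ms @ 3 + 468.75ms (3/2)
4. 1406.25ms @ 9/2 + 234.375ms (3/4)
5. 1640.625ms @ 21/4 + 234.375ms (3/4)

note 3 onset = 3b = 937.5ms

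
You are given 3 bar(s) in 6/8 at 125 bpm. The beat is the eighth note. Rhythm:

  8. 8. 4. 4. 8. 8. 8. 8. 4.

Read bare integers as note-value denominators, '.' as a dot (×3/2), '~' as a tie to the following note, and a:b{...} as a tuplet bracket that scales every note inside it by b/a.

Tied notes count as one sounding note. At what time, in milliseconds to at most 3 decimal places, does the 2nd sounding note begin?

1. 0.0ms @ 0 + 720.0ms (3/2)
2. 720.0ms @ 3/2 + 720.0ms (3/2)
3. 1440.0ms @ 3 + 1440.0ms (3)
4. 2880.0ms @ 6 + 1440.0ms (3)
5. 4320.0ms @ 9 + 720.0ms (3/2)
6. 5040.0ms @ 21/2 + 720.0ms (3/2)
7. 5760.0ms @ 12 + 720.0ms (3/2)
8. 6480.0ms @ 27/2 + 720.0ms (3/2)
9. 7200.0ms @ 15 + 1440.0ms (3)

note 2 onset = 3/2b = 720.0ms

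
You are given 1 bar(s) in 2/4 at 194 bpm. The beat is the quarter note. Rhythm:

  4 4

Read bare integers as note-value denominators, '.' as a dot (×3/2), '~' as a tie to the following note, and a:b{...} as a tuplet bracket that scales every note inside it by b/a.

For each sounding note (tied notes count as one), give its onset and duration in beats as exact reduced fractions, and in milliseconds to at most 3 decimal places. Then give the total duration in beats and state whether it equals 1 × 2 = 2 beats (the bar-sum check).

1) 0.0ms=0b +309.278ms=1b
2) 309.278ms=1b +309.278ms=1b
Σ=2b of 2 (194bpm 2/4) — PASS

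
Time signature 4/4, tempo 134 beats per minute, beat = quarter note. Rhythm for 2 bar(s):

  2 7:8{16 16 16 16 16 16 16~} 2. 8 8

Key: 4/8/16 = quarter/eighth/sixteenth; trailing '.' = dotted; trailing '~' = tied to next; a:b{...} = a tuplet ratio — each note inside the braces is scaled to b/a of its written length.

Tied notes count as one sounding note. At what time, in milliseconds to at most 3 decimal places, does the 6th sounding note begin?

1. 0.0ms @ 0 + 895.522ms (2)
2. 895.522ms @ 2 + 127.932ms (2/7)
3. 1023.454ms @ 16/7 + 127.932ms (2/7)
4. 1151.386ms @ 18/7 + 127.932ms (2/7)
5. 1279.318ms @ 20/7 + 127.932ms (2/7)
6. 1407.249ms @ 22/7 + 127.932ms (2/7)
7. 1535.181ms @ 24/7 + 127.932ms (2/7)
8. 1663.113ms @ 26/7 + 1471.215ms (23/7)
9. 3134.328ms @ 7 + 223.881ms (1/2)
10. 3358.209ms @ 15/2 + 223.881ms (1/2)

note 6 onset = 22/7b = 1407.249ms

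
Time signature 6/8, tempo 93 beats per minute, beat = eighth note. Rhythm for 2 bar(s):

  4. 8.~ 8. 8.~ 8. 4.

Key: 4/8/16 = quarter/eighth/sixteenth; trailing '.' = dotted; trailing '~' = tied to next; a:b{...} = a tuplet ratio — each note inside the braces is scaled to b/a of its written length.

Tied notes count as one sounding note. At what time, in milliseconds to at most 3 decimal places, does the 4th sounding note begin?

1. 0.0ms @ 0 + 1935.484ms (3)
2. 1935.484ms @ 3 + 1935.484ms (3)
3. 3870.968ms @ 6 + 1935.484ms (3)
4. 5806.452ms @ 9 + 1935.484ms (3)

note 4 onset = 9b = 5806.452ms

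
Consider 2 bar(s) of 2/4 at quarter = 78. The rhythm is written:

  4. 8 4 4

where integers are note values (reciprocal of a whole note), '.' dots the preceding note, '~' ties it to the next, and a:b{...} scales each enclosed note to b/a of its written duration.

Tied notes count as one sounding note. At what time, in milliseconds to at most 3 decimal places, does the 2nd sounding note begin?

1. 0.0ms @ 0 + 1153.846ms (3/2)
2. 1153.846ms @ 3/2 + 384.615ms (1/2)
3. 1538.462ms @ 2 + 769.231ms (1)
4. 2307.692ms @ 3 + 769.231ms (1)

note 2 onset = 3/2b = 1153.846ms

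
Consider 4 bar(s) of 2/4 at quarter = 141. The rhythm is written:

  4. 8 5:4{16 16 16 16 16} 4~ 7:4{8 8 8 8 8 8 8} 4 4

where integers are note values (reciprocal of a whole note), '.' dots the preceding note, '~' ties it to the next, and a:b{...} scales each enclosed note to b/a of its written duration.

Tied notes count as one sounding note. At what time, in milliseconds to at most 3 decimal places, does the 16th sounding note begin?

1. 0.0ms @ 0 + 638.298ms (3/2)
2. 638.298ms @ 3/2 + 212.766ms (1/2)
3. 851.064ms @ 2 + 85.106ms (1/5)
4. 936.17ms @ 11/5 + 85.106ms (1/5)
5. 1021.277ms @ 12/5 + 85.106ms (1/5)
6. 1106.383ms @ 13/5 + 85.106ms (1/5)
7. 1191.489ms @ 14/5 + 85.106ms (1/5)
8. 1276.596ms @ 3 + 547.112ms (9/7)
9. 1823.708ms @ 30/7 + 121.581ms (2/7)
10. 1945.289ms @ 32/7 + 121.581ms (2/7)
11. 2066.869ms @ 34/7 + 121.581ms (2/7)
12. 2188.45ms @ 36/7 + 121.581ms (2/7)
13. 2310.03ms @ 38/7 + 121.581ms (2/7)
14. 2431.611ms @ 40/7 + 121.581ms (2/7)
15. 2553.191ms @ 6 + 425.532ms (1)
16. 2978.723ms @ 7 + 425.532ms (1)

note 16 onset = 7b = 2978.723ms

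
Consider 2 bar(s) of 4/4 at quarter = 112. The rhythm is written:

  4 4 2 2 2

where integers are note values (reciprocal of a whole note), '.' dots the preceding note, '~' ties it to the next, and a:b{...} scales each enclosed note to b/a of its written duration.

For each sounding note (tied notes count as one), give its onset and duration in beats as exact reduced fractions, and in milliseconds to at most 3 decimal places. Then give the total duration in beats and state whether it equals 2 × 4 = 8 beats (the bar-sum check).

1) 0.0ms=0b +535.714ms=1b
2) 535.714ms=1b +535.714ms=1b
3) 1071.429ms=2b +1071.429ms=2b
4) 2142.857ms=4b +1071.429ms=2b
5) 3214.286ms=6b +1071.429ms=2b
Σ=8b of 8 (112bpm 4/4) — PASS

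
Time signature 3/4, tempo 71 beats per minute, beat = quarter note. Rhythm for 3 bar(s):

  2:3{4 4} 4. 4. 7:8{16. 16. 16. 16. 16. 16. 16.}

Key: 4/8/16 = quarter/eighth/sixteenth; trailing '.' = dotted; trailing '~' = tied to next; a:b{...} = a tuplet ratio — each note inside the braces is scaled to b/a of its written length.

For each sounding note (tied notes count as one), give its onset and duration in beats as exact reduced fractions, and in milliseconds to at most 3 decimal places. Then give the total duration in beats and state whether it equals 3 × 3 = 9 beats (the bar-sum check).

1) 0.0ms=0b +1267.606ms=3/2b
2) 1267.606ms=3/2b +1267.606ms=3/2b
3) 2535.211ms=3b +1267.606ms=3/2b
4) 3802.817ms=9/2b +1267.606ms=3/2b
5) 5070.423ms=6b +362.173ms=3/7b
6) 5432.596ms=45/7b +362.173ms=3/7b
7) 5794.769ms=48/7b +362.173ms=3/7b
8) 6156.942ms=51/7b +362.173ms=3/7b
9) 6519.115ms=54/7b +362.173ms=3/7b
10) 6881.288ms=57/7b +362.173ms=3/7b
11) 7243.461ms=60/7b +362.173ms=3/7b
Σ=9b of 9 (71bpm 3/4) — PASS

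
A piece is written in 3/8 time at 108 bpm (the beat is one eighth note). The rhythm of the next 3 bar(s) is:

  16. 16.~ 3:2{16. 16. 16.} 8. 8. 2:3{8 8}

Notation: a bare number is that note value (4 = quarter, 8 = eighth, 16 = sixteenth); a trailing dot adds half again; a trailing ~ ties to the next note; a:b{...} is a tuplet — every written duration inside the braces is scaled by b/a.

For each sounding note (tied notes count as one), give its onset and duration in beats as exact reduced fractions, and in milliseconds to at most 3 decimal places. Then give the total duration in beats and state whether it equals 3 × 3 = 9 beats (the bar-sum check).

1) 0.0ms=0b +416.667ms=3/4b
2) 416.667ms=3/4b +694.444ms=5/4b
3) 1111.111ms=2b +277.778ms=1/2b
4) 1388.889ms=5/2b +277.778ms=1/2b
5) 1666.667ms=3b +833.333ms=3/2b
6) 2500.0ms=9/2b +833.333ms=3/2b
7) 3333.333ms=6b +833.333ms=3/2b
8) 4166.667ms=15/2b +833.333ms=3/2b
Σ=9b of 9 (108bpm 3/8) — PASS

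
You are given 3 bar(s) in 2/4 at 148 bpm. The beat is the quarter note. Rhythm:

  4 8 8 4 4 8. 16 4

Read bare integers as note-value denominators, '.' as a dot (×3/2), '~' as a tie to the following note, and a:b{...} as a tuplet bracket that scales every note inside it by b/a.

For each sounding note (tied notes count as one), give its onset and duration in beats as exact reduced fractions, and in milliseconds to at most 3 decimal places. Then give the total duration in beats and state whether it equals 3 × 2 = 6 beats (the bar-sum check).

1) 0.0ms=0b +405.405ms=1b
2) 405.405ms=1b +202.703ms=1/2b
3) 608.108ms=3/2b +202.703ms=1/2b
4) 810.811ms=2b +405.405ms=1b
5) 1216.216ms=3b +405.405ms=1b
6) 1621.622ms=4b +304.054ms=3/4b
7) 1925.676ms=19/4b +101.351ms=1/4b
8) 2027.027ms=5b +405.405ms=1b
Σ=6b of 6 (148bpm 2/4) — PASS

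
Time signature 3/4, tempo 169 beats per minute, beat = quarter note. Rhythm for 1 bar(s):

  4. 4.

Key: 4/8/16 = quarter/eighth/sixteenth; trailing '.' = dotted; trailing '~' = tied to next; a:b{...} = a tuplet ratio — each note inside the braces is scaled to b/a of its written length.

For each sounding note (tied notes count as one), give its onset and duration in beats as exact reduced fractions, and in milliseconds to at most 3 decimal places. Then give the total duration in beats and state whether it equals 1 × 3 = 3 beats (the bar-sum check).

1) 0.0ms=0b +532.544ms=3/2b
2) 532.544ms=3/2b +532.544ms=3/2b
Σ=3b of 3 (169bpm 3/4) — PASS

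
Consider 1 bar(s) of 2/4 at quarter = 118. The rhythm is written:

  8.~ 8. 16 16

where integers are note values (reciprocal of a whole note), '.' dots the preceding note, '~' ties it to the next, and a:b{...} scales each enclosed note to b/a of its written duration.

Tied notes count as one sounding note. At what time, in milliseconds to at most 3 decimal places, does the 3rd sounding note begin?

note 3 onset = 7/4b = 889.831ms

1. 0.0ms @ 0 + 762.712ms (3/2)
2. 762.712ms @ 3/2 + 127.119ms (1/4)
3. 889.831ms @ 7/4 + 127.119ms (1/4)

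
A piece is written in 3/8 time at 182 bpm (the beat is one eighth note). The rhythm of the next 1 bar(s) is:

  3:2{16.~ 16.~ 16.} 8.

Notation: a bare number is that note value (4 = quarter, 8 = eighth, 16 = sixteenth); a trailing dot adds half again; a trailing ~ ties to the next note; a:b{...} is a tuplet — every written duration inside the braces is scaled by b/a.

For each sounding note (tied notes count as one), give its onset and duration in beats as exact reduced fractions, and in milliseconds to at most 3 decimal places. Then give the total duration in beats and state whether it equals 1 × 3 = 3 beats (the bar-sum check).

1) 0.0ms=0b +494.505ms=3/2b
2) 494.505ms=3/2b +494.505ms=3/2b
Σ=3b of 3 (182bpm 3/8) — PASS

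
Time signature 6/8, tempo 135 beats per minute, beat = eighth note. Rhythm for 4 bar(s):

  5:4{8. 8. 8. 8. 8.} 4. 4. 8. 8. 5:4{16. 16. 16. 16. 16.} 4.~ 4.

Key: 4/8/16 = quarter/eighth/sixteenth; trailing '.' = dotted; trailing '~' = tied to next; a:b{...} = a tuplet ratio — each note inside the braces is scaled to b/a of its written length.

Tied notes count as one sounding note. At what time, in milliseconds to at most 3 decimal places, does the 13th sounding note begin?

1. 0.0ms @ 0 + 533.333ms (6/5)
2. 533.333ms @ 6/5 + 533.333ms (6/5)
3. 1066.667ms @ 12/5 + 533.333ms (6/5)
4. 1600.0ms @ 18/5 + 533.333ms (6/5)
5. 2133.333ms @ 24/5 + 533.333ms (6/5)
6. 2666.667ms @ 6 + 1333.333ms (3)
7. 4000.0ms @ 9 + 1333.333ms (3)
8. 5333.333ms @ 12 + 666.667ms (3/2)
9. 6000.0ms @ 27/2 + 666.667ms (3/2)
10. 6666.667ms @ 15 + 266.667ms (3/5)
11. 6933.333ms @ 78/5 + 266.667ms (3/5)
12. 7200.0ms @ 81/5 + 266.667ms (3/5)
13. 7466.667ms @ 84/5 + 266.667ms (3/5)
14. 7733.333ms @ 87/5 + 266.667ms (3/5)
15. 8000.0ms @ 18 + 2666.667ms (6)

note 13 onset = 84/5b = 7466.667ms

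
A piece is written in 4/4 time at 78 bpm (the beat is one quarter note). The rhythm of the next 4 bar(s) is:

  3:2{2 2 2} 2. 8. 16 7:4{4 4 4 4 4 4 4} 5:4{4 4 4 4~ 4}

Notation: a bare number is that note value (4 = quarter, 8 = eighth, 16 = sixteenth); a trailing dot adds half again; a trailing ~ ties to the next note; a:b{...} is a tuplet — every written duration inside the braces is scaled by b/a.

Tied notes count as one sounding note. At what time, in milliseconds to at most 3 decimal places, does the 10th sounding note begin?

note 10 onset = 68/7b = 7472.527ms

1. 0.0ms @ 0 + 1025.641ms (4/3)
2. 1025.641ms @ 4/3 + 1025.641ms (4/3)
3. 2051.282ms @ 8/3 + 1025.641ms (4/3)
4. 3076.923ms @ 4 + 2307.692ms (3)
5. 5384.615ms @ 7 + 576.923ms (3/4)
6. 5961.538ms @ 31/4 + 192.308ms (1/4)
7. 6153.846ms @ 8 + 439.56ms (4/7)
8. 6593.407ms @ 60/7 + 439.56ms (4/7)
9. 7032.967ms @ 64/7 + 439.56ms (4/7)
10. 7472.527ms @ 68/7 + 439.56ms (4/7)
11. 7912.088ms @ 72/7 + 439.56ms (4/7)
12. 8351.648ms @ 76/7 + 439.56ms (4/7)
13. 8791.209ms @ 80/7 + 439.56ms (4/7)
14. 9230.769ms @ 12 + 615.385ms (4/5)
15. 9846.154ms @ 64/5 + 615.385ms (4/5)
16. 10461.538ms @ 68/5 + 615.385ms (4/5)
17. 11076.923ms @ 72/5 + 1230.769ms (8/5)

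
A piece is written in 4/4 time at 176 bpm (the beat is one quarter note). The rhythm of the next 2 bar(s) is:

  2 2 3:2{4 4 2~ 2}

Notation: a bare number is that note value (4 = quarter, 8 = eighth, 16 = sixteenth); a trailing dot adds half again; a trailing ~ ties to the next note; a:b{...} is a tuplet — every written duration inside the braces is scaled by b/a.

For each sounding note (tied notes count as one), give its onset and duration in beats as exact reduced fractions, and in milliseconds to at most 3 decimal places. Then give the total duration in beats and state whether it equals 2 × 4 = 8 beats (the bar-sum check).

1) 0.0ms=0b +681.818ms=2b
2) 681.818ms=2b +681.818ms=2b
3) 1363.636ms=4b +227.273ms=2/3b
4) 1590.909ms=14/3b +227.273ms=2/3b
5) 1818.182ms=16/3b +909.091ms=8/3b
Σ=8b of 8 (176bpm 4/4) — PASS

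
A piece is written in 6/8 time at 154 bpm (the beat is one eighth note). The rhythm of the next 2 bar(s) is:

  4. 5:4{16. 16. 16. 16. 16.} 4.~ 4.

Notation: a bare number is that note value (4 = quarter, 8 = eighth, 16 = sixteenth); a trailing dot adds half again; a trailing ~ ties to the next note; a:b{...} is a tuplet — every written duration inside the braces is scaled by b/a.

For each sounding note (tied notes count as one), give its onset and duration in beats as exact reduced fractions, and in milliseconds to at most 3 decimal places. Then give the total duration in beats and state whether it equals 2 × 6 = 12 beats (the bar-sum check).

1) 0.0ms=0b +1168.831ms=3b
2) 1168.831ms=3b +233.766ms=3/5b
3) 1402.597ms=18/5b +233.766ms=3/5b
4) 1636.364ms=21/5b +233.766ms=3/5b
5) 1870.13ms=24/5b +233.766ms=3/5b
6) 2103.896ms=27/5b +233.766ms=3/5b
7) 2337.662ms=6b +2337.662ms=6b
Σ=12b of 12 (154bpm 6/8) — PASS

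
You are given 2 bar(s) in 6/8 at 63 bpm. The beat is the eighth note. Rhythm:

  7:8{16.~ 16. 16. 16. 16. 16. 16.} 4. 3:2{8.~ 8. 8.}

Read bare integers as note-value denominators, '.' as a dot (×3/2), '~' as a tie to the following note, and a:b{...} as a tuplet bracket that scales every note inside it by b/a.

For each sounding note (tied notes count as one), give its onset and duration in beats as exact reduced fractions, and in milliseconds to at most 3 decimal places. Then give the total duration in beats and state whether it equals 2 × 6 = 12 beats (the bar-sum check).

1) 0.0ms=0b +1632.653ms=12/7b
2) 1632.653ms=12/7b +816.327ms=6/7b
3) 2448.98ms=18/7b +816.327ms=6/7b
4) 3265.306ms=24/7b +816.327ms=6/7b
5) 4081.633ms=30/7b +816.327ms=6/7b
6) 4897.959ms=36/7b +816.327ms=6/7b
7) 5714.286ms=6b +2857.143ms=3b
8) 8571.429ms=9b +1904.762ms=2b
9) 10476.19ms=11b +952.381ms=1b
Σ=12b of 12 (63bpm 6/8) — PASS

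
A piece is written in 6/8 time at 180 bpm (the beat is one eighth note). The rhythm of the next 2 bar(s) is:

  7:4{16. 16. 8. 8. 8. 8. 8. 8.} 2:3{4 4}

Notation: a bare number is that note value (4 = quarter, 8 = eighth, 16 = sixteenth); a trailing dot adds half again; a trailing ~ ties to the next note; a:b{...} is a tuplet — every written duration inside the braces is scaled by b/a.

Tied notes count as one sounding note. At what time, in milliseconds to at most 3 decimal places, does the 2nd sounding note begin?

1. 0.0ms @ 0 + 142.857ms (3/7)
2. 142.857ms @ 3/7 + 142.857ms (3/7)
3. 285.714ms @ 6/7 + 285.714ms (6/7)
4. 571.429ms @ 12/7 + 285.714ms (6/7)
5. 857.143ms @ 18/7 + 285.714ms (6/7)
6. 1142.857ms @ 24/7 + 285.714ms (6/7)
7. 1428.571ms @ 30/7 + 285.714ms (6/7)
8. 1714.286ms @ 36/7 + 285.714ms (6/7)
9. 2000.0ms @ 6 + 1000.0ms (3)
10. 3000.0ms @ 9 + 1000.0ms (3)

note 2 onset = 3/7b = 142.857ms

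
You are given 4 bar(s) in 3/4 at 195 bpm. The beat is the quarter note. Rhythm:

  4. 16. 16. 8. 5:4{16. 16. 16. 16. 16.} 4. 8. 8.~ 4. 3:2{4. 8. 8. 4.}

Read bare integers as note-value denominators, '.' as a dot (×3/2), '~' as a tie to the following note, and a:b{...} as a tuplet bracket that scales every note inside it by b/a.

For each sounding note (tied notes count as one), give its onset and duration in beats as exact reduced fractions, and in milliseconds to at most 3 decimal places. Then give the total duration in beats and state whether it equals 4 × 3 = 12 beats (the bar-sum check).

1) 0.0ms=0b +461.538ms=3/2b
2) 461.538ms=3/2b +115.385ms=3/8b
3) 576.923ms=15/8b +115.385ms=3/8b
4) 692.308ms=9/4b +230.769ms=3/4b
5) 923.077ms=3b +92.308ms=3/10b
6) 1015.385ms=33/10b +92.308ms=3/10b
7) 1107.692ms=18/5b +92.308ms=3/10b
8) 1200.0ms=39/10b +92.308ms=3/10b
9) 1292.308ms=21/5b +92.308ms=3/10b
10) 1384.615ms=9/2b +461.538ms=3/2b
11) 1846.154ms=6b +230.769ms=3/4b
12) 2076.923ms=27/4b +692.308ms=9/4b
13) 2769.231ms=9b +307.692ms=1b
14) 3076.923ms=10b +153.846ms=1/2b
15) 3230.769ms=21/2b +153.846ms=1/2b
16) 3384.615ms=11b +307.692ms=1b
Σ=12b of 12 (195bpm 3/4) — PASS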